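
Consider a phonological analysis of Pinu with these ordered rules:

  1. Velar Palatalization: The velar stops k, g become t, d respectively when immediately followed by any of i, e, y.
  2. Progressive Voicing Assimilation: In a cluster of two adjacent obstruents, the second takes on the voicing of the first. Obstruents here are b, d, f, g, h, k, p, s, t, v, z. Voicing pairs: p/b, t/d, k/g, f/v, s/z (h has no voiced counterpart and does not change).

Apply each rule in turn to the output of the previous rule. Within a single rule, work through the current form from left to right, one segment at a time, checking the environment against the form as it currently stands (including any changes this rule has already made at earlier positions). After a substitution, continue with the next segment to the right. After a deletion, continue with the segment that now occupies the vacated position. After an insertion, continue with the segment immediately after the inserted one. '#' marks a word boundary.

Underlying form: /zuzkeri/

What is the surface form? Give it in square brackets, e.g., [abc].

[zuzderi]

1 Velar Palatalization: [zuzkeri] → [zuzteri]
2 Progressive Voicing Assimilation: [zuzteri] → [zuzderi]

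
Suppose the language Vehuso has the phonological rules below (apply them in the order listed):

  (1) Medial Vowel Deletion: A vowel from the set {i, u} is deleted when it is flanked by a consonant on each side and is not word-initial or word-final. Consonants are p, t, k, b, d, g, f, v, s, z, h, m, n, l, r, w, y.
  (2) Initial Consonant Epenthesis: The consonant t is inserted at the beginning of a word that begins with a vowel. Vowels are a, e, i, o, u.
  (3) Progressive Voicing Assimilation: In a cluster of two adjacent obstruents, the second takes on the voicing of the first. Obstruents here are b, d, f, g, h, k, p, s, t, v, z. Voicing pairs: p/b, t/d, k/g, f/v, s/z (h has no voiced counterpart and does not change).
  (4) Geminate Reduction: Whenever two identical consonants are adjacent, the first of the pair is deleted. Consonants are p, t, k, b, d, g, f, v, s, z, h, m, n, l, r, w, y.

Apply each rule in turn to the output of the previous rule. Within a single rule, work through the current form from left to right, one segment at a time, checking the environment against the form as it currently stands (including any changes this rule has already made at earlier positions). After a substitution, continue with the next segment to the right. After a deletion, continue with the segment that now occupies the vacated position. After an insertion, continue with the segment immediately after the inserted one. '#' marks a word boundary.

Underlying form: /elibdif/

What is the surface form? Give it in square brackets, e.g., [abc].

[telbdv]

(1) Medial Vowel Deletion: [elibdif] → [elbdf]
(2) Initial Consonant Epenthesis: [elbdf] → [telbdf]
(3) Progressive Voicing Assimilation: [telbdf] → [telbdv]
(4) Geminate Reduction: no change — [telbdv]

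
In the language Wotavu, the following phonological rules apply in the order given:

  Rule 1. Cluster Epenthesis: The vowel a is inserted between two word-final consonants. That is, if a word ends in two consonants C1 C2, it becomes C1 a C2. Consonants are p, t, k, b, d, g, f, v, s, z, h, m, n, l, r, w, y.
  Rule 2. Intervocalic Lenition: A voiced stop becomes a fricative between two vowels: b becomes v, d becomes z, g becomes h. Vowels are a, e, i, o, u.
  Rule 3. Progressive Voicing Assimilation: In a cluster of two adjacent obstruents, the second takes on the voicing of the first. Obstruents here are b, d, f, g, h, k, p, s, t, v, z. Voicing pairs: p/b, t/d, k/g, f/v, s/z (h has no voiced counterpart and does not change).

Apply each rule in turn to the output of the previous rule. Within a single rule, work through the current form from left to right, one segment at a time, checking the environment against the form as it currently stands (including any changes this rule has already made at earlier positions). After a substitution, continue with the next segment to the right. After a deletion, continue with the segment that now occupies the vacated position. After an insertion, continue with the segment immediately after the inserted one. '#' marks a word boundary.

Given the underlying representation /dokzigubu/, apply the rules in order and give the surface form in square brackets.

Rule 1 Cluster Epenthesis: no change — [dokzigubu]
Rule 2 Intervocalic Lenition: [dokzigubu] → [dokzihuvu]
Rule 3 Progressive Voicing Assimilation: [dokzihuvu] → [doksihuvu]

[doksihuvu]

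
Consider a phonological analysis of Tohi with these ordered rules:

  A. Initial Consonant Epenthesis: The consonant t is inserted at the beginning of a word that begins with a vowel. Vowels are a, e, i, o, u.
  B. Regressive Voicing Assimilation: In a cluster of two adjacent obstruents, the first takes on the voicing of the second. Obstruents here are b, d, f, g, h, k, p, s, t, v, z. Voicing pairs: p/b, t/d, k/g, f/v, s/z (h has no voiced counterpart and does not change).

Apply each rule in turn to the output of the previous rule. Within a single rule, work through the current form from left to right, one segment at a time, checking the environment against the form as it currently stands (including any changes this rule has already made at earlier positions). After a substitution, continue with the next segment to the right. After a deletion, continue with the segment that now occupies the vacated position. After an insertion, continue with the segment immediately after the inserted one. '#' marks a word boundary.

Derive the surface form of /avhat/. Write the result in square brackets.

[tafhat]

A Initial Consonant Epenthesis: [avhat] → [tavhat]
B Regressive Voicing Assimilation: [tavhat] → [tafhat]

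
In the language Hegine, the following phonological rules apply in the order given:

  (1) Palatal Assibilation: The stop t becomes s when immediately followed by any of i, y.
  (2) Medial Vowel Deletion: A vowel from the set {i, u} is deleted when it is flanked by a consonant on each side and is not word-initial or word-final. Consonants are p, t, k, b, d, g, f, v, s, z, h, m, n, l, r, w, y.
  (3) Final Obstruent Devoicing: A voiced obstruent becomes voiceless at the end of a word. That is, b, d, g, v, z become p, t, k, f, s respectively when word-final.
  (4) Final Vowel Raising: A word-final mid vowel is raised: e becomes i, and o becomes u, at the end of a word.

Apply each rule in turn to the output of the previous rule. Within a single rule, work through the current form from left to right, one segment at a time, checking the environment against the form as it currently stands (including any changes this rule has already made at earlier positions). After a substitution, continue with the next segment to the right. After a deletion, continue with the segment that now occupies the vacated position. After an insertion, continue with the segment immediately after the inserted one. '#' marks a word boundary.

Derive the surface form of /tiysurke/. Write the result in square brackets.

[sysrki]

(1) Palatal Assibilation: [tiysurke] → [siysurke]
(2) Medial Vowel Deletion: [siysurke] → [sysrke]
(3) Final Obstruent Devoicing: no change — [sysrke]
(4) Final Vowel Raising: [sysrke] → [sysrki]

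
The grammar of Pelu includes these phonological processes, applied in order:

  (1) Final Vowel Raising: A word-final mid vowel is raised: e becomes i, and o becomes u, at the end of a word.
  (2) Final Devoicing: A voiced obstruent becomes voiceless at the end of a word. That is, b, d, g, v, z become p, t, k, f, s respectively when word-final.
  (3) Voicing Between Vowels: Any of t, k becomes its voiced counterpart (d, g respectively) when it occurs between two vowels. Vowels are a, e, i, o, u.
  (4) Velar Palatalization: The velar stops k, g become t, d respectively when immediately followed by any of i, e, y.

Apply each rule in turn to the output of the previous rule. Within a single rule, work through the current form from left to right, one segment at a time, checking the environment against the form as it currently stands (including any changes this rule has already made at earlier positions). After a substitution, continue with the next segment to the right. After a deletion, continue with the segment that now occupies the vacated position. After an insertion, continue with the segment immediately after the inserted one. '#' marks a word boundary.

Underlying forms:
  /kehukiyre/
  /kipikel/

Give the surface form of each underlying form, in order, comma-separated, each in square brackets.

[tehudiyri], [tipidel]

/kehukiyre/:
  (1) Final Vowel Raising: [kehukiyre] → [kehukiyri]
  (2) Final Devoicing: no change — [kehukiyri]
  (3) Voicing Between Vowels: [kehukiyri] → [kehugiyri]
  (4) Velar Palatalization: [kehugiyri] → [tehudiyri]
/kipikel/:
  (1) Final Vowel Raising: no change — [kipikel]
  (2) Final Devoicing: no change — [kipikel]
  (3) Voicing Between Vowels: [kipikel] → [kipigel]
  (4) Velar Palatalization: [kipigel] → [tipidel]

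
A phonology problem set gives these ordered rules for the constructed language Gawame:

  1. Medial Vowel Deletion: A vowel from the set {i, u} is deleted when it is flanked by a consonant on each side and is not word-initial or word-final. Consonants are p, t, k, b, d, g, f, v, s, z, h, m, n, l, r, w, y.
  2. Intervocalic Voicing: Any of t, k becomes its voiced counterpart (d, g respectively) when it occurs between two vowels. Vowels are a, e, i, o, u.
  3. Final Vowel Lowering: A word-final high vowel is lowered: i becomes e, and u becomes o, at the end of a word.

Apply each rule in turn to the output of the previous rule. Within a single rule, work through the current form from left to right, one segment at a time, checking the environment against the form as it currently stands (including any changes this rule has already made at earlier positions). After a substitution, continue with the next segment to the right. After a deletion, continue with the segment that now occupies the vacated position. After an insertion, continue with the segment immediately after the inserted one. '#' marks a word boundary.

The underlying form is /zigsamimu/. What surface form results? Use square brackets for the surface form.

[zgsammo]

1 Medial Vowel Deletion: [zigsamimu] → [zgsammu]
2 Intervocalic Voicing: no change — [zgsammu]
3 Final Vowel Lowering: [zgsammu] → [zgsammo]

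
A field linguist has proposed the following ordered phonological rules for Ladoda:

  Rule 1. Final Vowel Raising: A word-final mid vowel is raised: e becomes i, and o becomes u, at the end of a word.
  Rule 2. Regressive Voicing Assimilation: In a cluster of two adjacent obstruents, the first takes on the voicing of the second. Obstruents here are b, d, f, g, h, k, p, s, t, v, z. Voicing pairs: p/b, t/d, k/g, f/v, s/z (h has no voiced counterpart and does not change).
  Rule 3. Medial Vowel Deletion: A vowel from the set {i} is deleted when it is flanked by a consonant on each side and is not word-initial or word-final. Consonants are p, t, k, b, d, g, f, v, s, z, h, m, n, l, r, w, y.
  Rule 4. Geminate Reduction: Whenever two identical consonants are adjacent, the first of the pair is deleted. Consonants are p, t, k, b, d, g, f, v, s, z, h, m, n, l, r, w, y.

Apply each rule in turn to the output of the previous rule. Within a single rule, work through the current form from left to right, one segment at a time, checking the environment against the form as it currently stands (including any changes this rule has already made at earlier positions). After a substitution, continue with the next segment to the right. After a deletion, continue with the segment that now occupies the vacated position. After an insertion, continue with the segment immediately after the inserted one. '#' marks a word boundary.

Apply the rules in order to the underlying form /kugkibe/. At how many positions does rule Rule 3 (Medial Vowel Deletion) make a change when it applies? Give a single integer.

Rule 1 Final Vowel Raising: [kugkibe] → [kugkibi]
Rule 2 Regressive Voicing Assimilation: [kugkibi] → [kukkibi]
Rule 3 Medial Vowel Deletion: [kukkibi] → [kukkbi]
Rule 4 Geminate Reduction: [kukkbi] → [kukbi]
Rule Rule 3 changed 1 position(s).

1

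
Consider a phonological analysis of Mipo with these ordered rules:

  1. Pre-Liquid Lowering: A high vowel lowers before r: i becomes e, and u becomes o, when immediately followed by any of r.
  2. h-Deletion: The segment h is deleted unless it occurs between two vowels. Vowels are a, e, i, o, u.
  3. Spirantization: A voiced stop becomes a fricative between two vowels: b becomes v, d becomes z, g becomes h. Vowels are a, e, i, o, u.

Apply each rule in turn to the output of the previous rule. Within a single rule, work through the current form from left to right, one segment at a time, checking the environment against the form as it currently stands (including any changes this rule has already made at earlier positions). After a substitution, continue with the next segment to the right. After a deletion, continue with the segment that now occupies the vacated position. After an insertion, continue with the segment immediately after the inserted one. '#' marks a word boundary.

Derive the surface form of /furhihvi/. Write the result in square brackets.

1 Pre-Liquid Lowering: [furhihvi] → [forhihvi]
2 h-Deletion: [forhihvi] → [forivi]
3 Spirantization: no change — [forivi]

[forivi]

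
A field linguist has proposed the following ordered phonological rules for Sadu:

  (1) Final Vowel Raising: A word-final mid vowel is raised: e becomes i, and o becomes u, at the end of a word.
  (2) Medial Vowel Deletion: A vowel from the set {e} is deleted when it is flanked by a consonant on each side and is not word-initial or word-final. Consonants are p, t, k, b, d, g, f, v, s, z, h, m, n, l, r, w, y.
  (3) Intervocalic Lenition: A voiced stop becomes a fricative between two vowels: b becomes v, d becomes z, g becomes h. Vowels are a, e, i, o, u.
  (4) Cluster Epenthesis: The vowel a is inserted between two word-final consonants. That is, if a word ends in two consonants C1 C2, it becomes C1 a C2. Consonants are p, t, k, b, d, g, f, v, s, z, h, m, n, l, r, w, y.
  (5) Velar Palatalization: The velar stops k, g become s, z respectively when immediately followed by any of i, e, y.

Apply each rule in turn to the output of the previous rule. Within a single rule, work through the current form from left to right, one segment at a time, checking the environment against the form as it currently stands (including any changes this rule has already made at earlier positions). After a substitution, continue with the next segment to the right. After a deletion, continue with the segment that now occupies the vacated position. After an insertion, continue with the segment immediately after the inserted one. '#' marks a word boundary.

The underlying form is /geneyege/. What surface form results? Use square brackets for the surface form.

(1) Final Vowel Raising: [geneyege] → [geneyegi]
(2) Medial Vowel Deletion: [geneyegi] → [gnygi]
(3) Intervocalic Lenition: no change — [gnygi]
(4) Cluster Epenthesis: no change — [gnygi]
(5) Velar Palatalization: [gnygi] → [gnyzi]

[gnyzi]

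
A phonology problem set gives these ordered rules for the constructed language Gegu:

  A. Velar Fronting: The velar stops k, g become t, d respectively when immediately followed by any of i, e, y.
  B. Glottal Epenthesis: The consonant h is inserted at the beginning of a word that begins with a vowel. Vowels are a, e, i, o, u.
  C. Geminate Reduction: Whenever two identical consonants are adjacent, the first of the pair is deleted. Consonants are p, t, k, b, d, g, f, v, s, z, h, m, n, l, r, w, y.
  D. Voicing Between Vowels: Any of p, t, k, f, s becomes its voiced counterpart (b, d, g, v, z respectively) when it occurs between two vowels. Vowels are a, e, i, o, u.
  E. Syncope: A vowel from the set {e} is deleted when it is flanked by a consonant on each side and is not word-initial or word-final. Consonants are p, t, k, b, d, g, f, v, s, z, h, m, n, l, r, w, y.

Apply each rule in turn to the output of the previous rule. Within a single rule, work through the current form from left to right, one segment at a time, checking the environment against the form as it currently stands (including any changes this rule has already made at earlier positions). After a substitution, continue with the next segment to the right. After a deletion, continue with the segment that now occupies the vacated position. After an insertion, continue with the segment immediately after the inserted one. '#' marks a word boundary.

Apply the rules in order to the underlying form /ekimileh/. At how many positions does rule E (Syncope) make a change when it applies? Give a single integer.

2

A Velar Fronting: [ekimileh] → [etimileh]
B Glottal Epenthesis: [etimileh] → [hetimileh]
C Geminate Reduction: no change — [hetimileh]
D Voicing Between Vowels: [hetimileh] → [hedimileh]
E Syncope: [hedimileh] → [hdimilh]
Rule E changed 2 position(s).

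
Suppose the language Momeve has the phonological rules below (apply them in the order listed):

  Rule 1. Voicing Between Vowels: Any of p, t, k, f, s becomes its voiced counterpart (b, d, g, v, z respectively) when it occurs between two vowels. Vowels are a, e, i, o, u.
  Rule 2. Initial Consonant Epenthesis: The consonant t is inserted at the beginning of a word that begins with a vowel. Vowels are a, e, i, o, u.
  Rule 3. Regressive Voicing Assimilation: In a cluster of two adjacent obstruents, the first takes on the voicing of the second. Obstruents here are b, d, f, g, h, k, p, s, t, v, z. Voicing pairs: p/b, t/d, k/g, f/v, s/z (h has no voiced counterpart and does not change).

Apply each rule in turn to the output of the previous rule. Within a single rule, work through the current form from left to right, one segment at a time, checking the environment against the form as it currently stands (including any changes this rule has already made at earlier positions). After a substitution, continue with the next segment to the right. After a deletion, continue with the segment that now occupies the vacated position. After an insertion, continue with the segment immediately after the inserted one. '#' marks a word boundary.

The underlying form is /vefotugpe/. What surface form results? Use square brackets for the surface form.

Rule 1 Voicing Between Vowels: [vefotugpe] → [vevodugpe]
Rule 2 Initial Consonant Epenthesis: no change — [vevodugpe]
Rule 3 Regressive Voicing Assimilation: [vevodugpe] → [vevodukpe]

[vevodukpe]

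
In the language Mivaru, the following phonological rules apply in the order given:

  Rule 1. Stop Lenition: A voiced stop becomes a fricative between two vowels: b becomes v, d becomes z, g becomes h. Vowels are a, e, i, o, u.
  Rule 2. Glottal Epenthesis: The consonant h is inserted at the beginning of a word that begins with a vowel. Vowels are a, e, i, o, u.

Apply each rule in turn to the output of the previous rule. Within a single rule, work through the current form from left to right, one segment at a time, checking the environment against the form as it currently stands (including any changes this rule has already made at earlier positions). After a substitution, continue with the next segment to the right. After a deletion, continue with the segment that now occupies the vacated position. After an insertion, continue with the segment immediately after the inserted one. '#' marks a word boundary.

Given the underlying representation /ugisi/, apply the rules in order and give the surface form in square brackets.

Rule 1 Stop Lenition: [ugisi] → [uhisi]
Rule 2 Glottal Epenthesis: [uhisi] → [huhisi]

[huhisi]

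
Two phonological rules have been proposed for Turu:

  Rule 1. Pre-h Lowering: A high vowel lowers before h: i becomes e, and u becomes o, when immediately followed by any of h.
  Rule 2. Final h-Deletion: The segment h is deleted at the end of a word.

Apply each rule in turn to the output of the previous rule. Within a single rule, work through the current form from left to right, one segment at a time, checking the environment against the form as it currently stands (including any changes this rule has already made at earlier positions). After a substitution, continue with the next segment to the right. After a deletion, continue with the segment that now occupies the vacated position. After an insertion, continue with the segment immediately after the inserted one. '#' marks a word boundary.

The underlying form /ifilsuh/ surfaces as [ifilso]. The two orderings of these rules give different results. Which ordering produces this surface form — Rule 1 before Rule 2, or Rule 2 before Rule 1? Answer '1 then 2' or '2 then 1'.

Order 1 then 2:
  1 Pre-h Lowering: [ifilsuh] → [ifilsoh]
  2 Final h-Deletion: [ifilsoh] → [ifilso]
  result: [ifilso]
Order 2 then 1:
  2 Final h-Deletion: [ifilsuh] → [ifilsu]
  1 Pre-h Lowering: no change — [ifilsu]
  result: [ifilsu]

1 then 2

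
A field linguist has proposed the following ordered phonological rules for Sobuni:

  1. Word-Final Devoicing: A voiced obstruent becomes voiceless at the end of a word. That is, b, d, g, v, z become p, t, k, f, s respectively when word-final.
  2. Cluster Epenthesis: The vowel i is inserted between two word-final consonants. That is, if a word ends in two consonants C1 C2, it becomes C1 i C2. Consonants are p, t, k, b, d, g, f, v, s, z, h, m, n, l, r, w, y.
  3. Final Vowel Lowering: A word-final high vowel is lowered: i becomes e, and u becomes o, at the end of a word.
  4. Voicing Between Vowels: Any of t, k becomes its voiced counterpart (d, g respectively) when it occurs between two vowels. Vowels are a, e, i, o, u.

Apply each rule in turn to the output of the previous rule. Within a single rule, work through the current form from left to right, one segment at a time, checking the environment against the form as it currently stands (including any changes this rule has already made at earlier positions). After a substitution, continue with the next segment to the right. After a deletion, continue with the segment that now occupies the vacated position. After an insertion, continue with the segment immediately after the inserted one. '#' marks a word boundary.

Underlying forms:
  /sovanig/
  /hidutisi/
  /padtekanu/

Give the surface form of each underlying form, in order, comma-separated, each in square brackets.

[sovanik], [hidudise], [padtegano]

/sovanig/:
  1 Word-Final Devoicing: [sovanig] → [sovanik]
  2 Cluster Epenthesis: no change — [sovanik]
  3 Final Vowel Lowering: no change — [sovanik]
  4 Voicing Between Vowels: no change — [sovanik]
/hidutisi/:
  1 Word-Final Devoicing: no change — [hidutisi]
  2 Cluster Epenthesis: no change — [hidutisi]
  3 Final Vowel Lowering: [hidutisi] → [hidutise]
  4 Voicing Between Vowels: [hidutise] → [hidudise]
/padtekanu/:
  1 Word-Final Devoicing: no change — [padtekanu]
  2 Cluster Epenthesis: no change — [padtekanu]
  3 Final Vowel Lowering: [padtekanu] → [padtekano]
  4 Voicing Between Vowels: [padtekano] → [padtegano]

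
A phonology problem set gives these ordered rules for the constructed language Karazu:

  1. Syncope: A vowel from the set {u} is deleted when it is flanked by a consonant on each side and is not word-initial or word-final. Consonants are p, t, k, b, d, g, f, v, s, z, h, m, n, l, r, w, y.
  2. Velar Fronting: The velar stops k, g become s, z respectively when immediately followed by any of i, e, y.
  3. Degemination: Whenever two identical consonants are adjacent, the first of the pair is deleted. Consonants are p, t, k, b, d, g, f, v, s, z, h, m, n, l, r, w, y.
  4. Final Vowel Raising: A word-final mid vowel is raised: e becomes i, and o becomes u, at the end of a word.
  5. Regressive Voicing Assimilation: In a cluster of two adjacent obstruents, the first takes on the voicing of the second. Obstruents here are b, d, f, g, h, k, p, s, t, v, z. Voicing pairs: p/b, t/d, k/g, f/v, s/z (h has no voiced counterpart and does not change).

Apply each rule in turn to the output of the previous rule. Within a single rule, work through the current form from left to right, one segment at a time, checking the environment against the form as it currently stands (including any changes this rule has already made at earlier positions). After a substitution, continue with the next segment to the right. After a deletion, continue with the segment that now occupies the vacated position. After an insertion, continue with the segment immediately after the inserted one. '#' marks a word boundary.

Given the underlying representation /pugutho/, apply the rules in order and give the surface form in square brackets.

1 Syncope: [pugutho] → [pgtho]
2 Velar Fronting: no change — [pgtho]
3 Degemination: no change — [pgtho]
4 Final Vowel Raising: [pgtho] → [pgthu]
5 Regressive Voicing Assimilation: [pgthu] → [bkthu]

[bkthu]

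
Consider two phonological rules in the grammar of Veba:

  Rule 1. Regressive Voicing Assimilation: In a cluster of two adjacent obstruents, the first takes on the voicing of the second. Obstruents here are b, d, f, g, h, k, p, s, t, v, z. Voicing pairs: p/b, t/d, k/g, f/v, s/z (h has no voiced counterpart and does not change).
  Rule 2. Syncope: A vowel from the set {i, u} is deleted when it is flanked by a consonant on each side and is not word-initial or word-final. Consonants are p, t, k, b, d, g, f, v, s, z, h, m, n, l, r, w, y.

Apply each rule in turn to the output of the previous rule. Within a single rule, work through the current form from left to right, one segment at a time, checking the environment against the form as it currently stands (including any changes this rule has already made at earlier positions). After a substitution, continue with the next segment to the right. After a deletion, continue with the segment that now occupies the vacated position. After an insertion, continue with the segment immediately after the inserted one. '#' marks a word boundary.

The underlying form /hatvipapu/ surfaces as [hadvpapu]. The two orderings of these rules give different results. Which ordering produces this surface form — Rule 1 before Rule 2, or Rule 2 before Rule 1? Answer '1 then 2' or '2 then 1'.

Order 1 then 2:
  1 Regressive Voicing Assimilation: [hatvipapu] → [hadvipapu]
  2 Syncope: [hadvipapu] → [hadvpapu]
  result: [hadvpapu]
Order 2 then 1:
  2 Syncope: [hatvipapu] → [hatvpapu]
  1 Regressive Voicing Assimilation: [hatvpapu] → [hadfpapu]
  result: [hadfpapu]

1 then 2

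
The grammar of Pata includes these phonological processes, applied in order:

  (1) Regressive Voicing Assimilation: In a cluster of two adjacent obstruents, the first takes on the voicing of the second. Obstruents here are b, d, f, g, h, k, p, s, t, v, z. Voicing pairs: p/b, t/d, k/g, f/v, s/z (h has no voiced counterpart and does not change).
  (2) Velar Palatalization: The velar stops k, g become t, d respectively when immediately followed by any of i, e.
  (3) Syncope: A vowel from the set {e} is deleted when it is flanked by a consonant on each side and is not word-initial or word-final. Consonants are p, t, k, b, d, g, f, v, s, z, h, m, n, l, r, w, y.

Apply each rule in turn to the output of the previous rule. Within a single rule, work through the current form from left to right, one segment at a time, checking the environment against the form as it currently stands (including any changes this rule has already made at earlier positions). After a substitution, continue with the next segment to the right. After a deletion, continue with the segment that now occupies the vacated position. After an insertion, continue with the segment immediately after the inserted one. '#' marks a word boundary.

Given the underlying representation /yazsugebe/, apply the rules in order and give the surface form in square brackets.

(1) Regressive Voicing Assimilation: [yazsugebe] → [yassugebe]
(2) Velar Palatalization: [yassugebe] → [yassudebe]
(3) Syncope: [yassudebe] → [yassudbe]

[yassudbe]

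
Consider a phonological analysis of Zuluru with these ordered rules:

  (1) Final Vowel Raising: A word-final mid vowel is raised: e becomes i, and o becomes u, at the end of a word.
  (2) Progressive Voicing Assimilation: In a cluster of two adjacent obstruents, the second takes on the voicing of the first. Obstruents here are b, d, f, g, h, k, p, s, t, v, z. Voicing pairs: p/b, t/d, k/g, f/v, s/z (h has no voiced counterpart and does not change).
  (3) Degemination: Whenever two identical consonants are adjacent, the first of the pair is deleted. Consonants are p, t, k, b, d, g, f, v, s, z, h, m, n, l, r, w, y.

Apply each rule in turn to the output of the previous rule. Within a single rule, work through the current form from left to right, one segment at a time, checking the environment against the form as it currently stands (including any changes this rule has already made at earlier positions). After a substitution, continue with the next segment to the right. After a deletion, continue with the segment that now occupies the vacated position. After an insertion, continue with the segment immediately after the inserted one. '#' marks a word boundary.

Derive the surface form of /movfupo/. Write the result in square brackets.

[movupu]

(1) Final Vowel Raising: [movfupo] → [movfupu]
(2) Progressive Voicing Assimilation: [movfupu] → [movvupu]
(3) Degemination: [movvupu] → [movupu]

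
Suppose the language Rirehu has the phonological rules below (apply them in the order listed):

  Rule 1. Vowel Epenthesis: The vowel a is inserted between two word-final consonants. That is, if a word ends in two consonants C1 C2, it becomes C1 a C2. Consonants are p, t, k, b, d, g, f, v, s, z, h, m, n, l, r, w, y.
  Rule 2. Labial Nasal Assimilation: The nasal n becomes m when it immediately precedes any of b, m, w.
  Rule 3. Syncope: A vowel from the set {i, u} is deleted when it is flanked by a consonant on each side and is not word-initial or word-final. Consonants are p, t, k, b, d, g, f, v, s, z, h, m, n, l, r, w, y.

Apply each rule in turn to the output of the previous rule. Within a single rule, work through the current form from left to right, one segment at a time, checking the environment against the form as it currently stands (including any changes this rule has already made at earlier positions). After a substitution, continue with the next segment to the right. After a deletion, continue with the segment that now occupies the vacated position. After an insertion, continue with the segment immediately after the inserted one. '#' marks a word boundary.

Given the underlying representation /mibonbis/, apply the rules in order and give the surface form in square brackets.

Rule 1 Vowel Epenthesis: no change — [mibonbis]
Rule 2 Labial Nasal Assimilation: [mibonbis] → [mibombis]
Rule 3 Syncope: [mibombis] → [mbombs]

[mbombs]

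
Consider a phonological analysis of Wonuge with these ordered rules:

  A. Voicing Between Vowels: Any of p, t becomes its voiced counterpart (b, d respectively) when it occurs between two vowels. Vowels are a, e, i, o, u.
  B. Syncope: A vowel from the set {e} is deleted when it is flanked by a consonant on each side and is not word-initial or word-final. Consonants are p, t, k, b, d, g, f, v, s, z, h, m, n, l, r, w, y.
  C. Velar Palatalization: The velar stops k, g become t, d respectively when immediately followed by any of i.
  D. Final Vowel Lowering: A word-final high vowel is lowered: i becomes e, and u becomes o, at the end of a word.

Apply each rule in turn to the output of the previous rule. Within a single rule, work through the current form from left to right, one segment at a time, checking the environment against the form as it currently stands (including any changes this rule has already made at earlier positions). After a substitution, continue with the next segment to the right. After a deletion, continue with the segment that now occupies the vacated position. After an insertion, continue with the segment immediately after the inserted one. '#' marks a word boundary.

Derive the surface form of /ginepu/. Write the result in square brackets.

A Voicing Between Vowels: [ginepu] → [ginebu]
B Syncope: [ginebu] → [ginbu]
C Velar Palatalization: [ginbu] → [dinbu]
D Final Vowel Lowering: [dinbu] → [dinbo]

[dinbo]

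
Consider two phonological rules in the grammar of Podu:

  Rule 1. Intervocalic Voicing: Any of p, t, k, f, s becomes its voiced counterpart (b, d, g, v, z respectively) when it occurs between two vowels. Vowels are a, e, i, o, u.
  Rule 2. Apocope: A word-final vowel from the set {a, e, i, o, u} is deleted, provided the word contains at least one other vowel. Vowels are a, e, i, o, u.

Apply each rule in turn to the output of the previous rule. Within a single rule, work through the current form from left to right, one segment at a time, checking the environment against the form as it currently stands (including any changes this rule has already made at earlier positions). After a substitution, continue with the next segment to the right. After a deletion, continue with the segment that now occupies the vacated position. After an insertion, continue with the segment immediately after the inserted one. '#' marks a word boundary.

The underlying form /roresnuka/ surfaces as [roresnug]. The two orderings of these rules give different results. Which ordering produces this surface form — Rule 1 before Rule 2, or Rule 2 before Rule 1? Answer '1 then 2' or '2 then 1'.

Order 1 then 2:
  1 Intervocalic Voicing: [roresnuka] → [roresnuga]
  2 Apocope: [roresnuga] → [roresnug]
  result: [roresnug]
Order 2 then 1:
  2 Apocope: [roresnuka] → [roresnuk]
  1 Intervocalic Voicing: no change — [roresnuk]
  result: [roresnuk]

1 then 2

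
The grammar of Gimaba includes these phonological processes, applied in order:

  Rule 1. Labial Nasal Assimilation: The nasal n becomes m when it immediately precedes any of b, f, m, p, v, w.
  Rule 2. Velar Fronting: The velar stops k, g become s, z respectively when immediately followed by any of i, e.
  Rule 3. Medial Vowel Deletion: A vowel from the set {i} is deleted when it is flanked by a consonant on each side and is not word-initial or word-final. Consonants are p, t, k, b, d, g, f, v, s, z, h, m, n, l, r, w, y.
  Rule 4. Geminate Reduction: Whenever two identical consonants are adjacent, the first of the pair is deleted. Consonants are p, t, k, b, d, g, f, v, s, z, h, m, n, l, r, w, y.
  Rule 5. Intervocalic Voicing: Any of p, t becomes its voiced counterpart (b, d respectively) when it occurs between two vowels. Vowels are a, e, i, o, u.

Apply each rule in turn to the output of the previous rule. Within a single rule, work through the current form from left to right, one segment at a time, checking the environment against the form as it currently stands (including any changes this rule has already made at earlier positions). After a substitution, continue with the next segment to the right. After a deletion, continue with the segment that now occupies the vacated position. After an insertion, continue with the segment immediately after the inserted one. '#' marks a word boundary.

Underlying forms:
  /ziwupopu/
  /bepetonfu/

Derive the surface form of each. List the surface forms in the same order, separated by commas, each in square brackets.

/ziwupopu/:
  Rule 1 Labial Nasal Assimilation: no change — [ziwupopu]
  Rule 2 Velar Fronting: no change — [ziwupopu]
  Rule 3 Medial Vowel Deletion: [ziwupopu] → [zwupopu]
  Rule 4 Geminate Reduction: no change — [zwupopu]
  Rule 5 Intervocalic Voicing: [zwupopu] → [zwubobu]
/bepetonfu/:
  Rule 1 Labial Nasal Assimilation: [bepetonfu] → [bepetomfu]
  Rule 2 Velar Fronting: no change — [bepetomfu]
  Rule 3 Medial Vowel Deletion: no change — [bepetomfu]
  Rule 4 Geminate Reduction: no change — [bepetomfu]
  Rule 5 Intervocalic Voicing: [bepetomfu] → [bebedomfu]

[zwubobu], [bebedomfu]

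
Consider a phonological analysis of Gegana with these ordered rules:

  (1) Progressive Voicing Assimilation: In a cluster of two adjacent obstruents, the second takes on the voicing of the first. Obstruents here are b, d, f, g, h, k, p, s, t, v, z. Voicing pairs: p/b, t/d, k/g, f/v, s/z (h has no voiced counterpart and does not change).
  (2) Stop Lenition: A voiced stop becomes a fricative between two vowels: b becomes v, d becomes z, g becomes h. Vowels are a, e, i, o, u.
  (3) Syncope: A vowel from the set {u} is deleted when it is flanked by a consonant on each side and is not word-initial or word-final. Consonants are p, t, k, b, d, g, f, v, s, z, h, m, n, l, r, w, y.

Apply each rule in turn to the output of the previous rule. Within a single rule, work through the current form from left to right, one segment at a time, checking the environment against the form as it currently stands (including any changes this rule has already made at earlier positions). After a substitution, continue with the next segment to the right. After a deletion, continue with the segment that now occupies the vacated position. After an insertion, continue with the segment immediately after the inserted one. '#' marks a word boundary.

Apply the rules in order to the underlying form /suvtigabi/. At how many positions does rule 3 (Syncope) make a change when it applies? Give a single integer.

1

(1) Progressive Voicing Assimilation: [suvtigabi] → [suvdigabi]
(2) Stop Lenition: [suvdigabi] → [suvdihavi]
(3) Syncope: [suvdihavi] → [svdihavi]
Rule 3 changed 1 position(s).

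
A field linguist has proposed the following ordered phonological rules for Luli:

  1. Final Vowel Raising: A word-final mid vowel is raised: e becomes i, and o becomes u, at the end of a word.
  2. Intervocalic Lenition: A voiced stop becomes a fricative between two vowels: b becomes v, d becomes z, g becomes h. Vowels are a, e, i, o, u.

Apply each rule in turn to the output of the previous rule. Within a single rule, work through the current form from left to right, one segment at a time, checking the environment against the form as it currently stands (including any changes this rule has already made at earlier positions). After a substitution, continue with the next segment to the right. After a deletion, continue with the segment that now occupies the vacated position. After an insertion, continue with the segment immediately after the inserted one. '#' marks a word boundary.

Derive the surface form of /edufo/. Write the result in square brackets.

1 Final Vowel Raising: [edufo] → [edufu]
2 Intervocalic Lenition: [edufu] → [ezufu]

[ezufu]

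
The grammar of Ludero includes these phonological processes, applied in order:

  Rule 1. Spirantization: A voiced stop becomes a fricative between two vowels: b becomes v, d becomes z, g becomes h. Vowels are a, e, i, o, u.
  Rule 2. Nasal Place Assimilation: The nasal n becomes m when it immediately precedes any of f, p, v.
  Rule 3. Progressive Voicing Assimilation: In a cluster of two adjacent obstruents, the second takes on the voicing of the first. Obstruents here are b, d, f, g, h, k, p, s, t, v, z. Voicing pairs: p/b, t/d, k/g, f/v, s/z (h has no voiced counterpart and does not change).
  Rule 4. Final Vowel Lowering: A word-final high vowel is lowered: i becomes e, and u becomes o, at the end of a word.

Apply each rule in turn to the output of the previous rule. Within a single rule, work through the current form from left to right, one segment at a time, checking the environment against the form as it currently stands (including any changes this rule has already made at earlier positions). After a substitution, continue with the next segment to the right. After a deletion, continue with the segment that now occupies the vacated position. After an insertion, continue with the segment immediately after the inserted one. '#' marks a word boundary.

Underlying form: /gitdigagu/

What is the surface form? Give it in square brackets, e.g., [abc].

Rule 1 Spirantization: [gitdigagu] → [gitdihahu]
Rule 2 Nasal Place Assimilation: no change — [gitdihahu]
Rule 3 Progressive Voicing Assimilation: [gitdihahu] → [gittihahu]
Rule 4 Final Vowel Lowering: [gittihahu] → [gittihaho]

[gittihaho]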